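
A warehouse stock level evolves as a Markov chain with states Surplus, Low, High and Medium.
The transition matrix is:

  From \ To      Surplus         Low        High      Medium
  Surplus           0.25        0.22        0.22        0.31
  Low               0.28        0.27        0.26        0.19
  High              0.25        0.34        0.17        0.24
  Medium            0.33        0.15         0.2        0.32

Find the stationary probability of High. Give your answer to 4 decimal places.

0.2135

Let the stationary distribution be π with π = πP and π_1 + π_2 + π_3 + π_4 = 1.
π_1 = 0.25·π_1 + 0.28·π_2 + 0.25·π_3 + 0.33·π_4
π_2 = 0.22·π_1 + 0.27·π_2 + 0.34·π_3 + 0.15·π_4
π_3 = 0.22·π_1 + 0.26·π_2 + 0.17·π_3 + 0.2·π_4
Solving with the normalization constraint gives π = (0.2787, 0.2387, 0.2135, 0.2691).
So the stationary probability of High is 0.2135.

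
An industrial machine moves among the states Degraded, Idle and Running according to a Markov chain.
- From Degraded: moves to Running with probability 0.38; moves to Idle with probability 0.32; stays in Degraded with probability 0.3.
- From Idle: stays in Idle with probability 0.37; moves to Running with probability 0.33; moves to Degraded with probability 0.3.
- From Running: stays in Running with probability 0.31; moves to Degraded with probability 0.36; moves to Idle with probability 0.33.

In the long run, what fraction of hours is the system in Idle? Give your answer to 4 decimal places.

Let the stationary distribution be π with π = πP and π_1 + π_2 + π_3 = 1.
π_1 = 0.3·π_1 + 0.3·π_2 + 0.36·π_3
π_2 = 0.32·π_1 + 0.37·π_2 + 0.33·π_3
Solving with the normalization constraint gives π = (0.3204, 0.3404, 0.3392).
So the stationary probability of Idle is 0.3404.

0.3404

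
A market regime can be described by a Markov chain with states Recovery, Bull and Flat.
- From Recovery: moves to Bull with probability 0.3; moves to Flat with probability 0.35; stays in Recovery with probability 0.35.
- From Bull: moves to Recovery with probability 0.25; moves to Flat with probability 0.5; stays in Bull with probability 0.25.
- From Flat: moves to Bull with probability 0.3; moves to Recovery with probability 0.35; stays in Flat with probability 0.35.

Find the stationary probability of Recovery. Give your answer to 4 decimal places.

Let the stationary distribution be π with π = πP and π_1 + π_2 + π_3 = 1.
π_1 = 0.35·π_1 + 0.25·π_2 + 0.35·π_3
π_2 = 0.3·π_1 + 0.25·π_2 + 0.3·π_3
Solving with the normalization constraint gives π = (0.3214, 0.2857, 0.3929).
So the stationary probability of Recovery is 0.3214.

0.3214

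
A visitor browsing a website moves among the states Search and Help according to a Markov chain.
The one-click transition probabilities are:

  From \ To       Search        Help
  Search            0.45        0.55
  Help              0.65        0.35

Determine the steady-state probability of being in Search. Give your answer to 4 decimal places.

0.5417

Let the stationary distribution be π with π = πP and π_1 + π_2 = 1.
π_1 = 0.45·π_1 + 0.65·π_2
Solving with the normalization constraint gives π = (0.5417, 0.4583).
So the stationary probability of Search is 0.5417.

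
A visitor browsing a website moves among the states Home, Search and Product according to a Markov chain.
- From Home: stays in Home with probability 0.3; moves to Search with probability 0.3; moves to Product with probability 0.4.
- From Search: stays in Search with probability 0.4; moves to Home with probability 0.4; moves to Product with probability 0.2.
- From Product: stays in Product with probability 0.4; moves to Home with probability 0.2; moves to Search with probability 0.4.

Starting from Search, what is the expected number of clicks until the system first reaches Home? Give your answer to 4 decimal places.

2.8571

Let t(s) be the expected number of clicks to first reach Home from state s, with t(Home) = 0. Conditioning on the first click:
t(Search) = 1 + 0.4·t(Search) + 0.2·t(Product)
t(Product) = 1 + 0.4·t(Search) + 0.4·t(Product)
Solving: t(Search) = 2.8571, t(Product) = 3.5714.
Expected clicks from Search to Home: 2.8571.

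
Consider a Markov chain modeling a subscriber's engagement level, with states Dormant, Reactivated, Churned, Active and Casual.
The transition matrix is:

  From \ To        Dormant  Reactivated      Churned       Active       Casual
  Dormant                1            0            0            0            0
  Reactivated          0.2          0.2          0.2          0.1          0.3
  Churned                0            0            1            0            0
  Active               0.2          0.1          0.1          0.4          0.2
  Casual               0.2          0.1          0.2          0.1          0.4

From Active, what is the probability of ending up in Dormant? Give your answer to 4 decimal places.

0.5926

Let h(s) be the probability of absorption at Dormant starting from transient state s. Then h(Dormant) = 1 and h(Churned) = 0. By first-step analysis:
h(Reactivated) = 0.2·1 + 0.2·h(Reactivated) + 0.2·0 + 0.1·h(Active) + 0.3·h(Casual)
h(Active) = 0.2·1 + 0.1·h(Reactivated) + 0.1·0 + 0.4·h(Active) + 0.2·h(Casual)
h(Casual) = 0.2·1 + 0.1·h(Reactivated) + 0.2·0 + 0.1·h(Active) + 0.4·h(Casual)
Solving: h(Reactivated) = 0.5185, h(Active) = 0.5926, h(Casual) = 0.5185.
Starting from Active, the probability is 0.5926.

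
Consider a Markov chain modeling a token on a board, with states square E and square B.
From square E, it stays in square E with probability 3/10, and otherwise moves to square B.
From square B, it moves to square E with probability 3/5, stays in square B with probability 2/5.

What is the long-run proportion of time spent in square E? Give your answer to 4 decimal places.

Let the stationary distribution be π with π = πP and π_1 + π_2 = 1.
π_1 = 0.3·π_1 + 0.6·π_2
Solving with the normalization constraint gives π = (0.4615, 0.5385).
So the stationary probability of square E is 0.4615.

0.4615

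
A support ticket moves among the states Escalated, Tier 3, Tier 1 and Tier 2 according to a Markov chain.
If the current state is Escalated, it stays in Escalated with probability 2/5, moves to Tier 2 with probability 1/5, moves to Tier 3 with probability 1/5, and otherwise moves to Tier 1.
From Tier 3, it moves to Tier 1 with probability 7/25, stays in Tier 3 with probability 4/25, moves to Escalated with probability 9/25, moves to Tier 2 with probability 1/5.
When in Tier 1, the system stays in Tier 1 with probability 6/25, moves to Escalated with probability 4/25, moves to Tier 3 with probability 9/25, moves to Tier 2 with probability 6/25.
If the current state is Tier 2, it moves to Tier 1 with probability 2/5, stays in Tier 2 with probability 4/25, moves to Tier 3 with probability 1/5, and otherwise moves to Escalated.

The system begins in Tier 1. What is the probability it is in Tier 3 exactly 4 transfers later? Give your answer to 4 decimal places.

0.2336

Propagate the distribution vector 4 transfers from Tier 1.
After 0 transfers: (0.0000, 0.0000, 1.0000, 0.0000)
After 1 transfer: (0.1600, 0.3600, 0.2400, 0.2400)
After 2 transfers: (0.2896, 0.2240, 0.2864, 0.2000)
After 3 transfers: (0.2903, 0.2369, 0.2694, 0.2035)
After 4 transfers: (0.2933, 0.2336, 0.2704, 0.2026)
P(in Tier 3 after 4 transfers) = 0.2336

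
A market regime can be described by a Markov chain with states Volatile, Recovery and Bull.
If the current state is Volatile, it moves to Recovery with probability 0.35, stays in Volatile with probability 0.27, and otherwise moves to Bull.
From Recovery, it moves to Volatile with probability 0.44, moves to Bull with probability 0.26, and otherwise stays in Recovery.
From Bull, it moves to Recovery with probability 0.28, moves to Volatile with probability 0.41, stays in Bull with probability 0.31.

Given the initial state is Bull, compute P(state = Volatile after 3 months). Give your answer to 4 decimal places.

0.3689

Propagate the distribution vector 3 months from Bull.
After 0 months: (0.0000, 0.0000, 1.0000)
After 1 month: (0.4100, 0.2800, 0.3100)
After 2 months: (0.3610, 0.3143, 0.3247)
After 3 months: (0.3689, 0.3116, 0.3196)
P(in Volatile after 3 months) = 0.3689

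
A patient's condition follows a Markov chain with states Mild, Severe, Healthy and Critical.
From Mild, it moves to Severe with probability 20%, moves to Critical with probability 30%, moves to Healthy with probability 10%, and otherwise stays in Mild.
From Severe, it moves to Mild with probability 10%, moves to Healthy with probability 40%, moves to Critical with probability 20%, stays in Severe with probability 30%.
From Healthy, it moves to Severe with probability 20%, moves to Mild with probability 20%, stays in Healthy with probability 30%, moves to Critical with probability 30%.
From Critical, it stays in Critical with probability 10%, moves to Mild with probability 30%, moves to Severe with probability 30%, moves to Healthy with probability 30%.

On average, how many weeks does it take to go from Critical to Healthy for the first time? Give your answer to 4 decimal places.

3.6667

Let t(s) be the expected number of weeks to first reach Healthy from state s, with t(Healthy) = 0. Conditioning on the first week:
t(Mild) = 1 + 0.4·t(Mild) + 0.2·t(Severe) + 0.3·t(Critical)
t(Severe) = 1 + 0.1·t(Mild) + 0.3·t(Severe) + 0.2·t(Critical)
t(Critical) = 1 + 0.3·t(Mild) + 0.3·t(Severe) + 0.1·t(Critical)
Solving: t(Mild) = 4.5417, t(Severe) = 3.1250, t(Critical) = 3.6667.
Expected weeks from Critical to Healthy: 3.6667.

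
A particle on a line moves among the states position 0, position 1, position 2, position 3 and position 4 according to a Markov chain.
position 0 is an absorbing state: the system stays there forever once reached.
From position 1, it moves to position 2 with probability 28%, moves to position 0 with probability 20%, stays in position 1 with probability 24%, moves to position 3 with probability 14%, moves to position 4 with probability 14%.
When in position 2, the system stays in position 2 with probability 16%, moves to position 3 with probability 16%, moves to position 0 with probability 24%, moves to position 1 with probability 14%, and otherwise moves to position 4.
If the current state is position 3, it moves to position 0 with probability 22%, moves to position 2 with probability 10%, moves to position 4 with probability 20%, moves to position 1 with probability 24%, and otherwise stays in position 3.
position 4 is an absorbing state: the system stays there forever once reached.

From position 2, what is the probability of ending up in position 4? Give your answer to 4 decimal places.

Let h(s) be the probability of absorption at position 4 starting from transient state s. Then h(position 4) = 1 and h(position 0) = 0. By first-step analysis:
h(position 1) = 0.2·0 + 0.24·h(position 1) + 0.28·h(position 2) + 0.14·h(position 3) + 0.14·1
h(position 2) = 0.24·0 + 0.14·h(position 1) + 0.16·h(position 2) + 0.16·h(position 3) + 0.3·1
h(position 3) = 0.22·0 + 0.24·h(position 1) + 0.1·h(position 2) + 0.24·h(position 3) + 0.2·1
Solving: h(position 1) = 0.4665, h(position 2) = 0.5263, h(position 3) = 0.4797.
Starting from position 2, the probability is 0.5263.

0.5263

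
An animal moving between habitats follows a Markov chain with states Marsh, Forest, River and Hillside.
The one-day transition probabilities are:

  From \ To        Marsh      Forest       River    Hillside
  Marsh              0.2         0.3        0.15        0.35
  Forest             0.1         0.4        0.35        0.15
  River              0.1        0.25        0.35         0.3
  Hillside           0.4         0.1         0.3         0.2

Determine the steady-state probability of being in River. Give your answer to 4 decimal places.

Let the stationary distribution be π with π = πP and π_1 + π_2 + π_3 + π_4 = 1.
π_1 = 0.2·π_1 + 0.1·π_2 + 0.1·π_3 + 0.4·π_4
π_2 = 0.3·π_1 + 0.4·π_2 + 0.25·π_3 + 0.1·π_4
π_3 = 0.15·π_1 + 0.35·π_2 + 0.35·π_3 + 0.3·π_4
Solving with the normalization constraint gives π = (0.1930, 0.2621, 0.2991, 0.2458).
So the stationary probability of River is 0.2991.

0.2991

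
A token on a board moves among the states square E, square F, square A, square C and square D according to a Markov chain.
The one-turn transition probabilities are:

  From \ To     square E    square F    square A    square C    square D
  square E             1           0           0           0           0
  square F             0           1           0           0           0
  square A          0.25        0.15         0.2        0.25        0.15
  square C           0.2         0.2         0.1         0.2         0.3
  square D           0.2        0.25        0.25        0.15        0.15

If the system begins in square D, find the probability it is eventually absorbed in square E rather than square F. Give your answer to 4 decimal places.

Let h(s) be the probability of absorption at square E starting from transient state s. Then h(square E) = 1 and h(square F) = 0. By first-step analysis:
h(square A) = 0.25·1 + 0.15·0 + 0.2·h(square A) + 0.25·h(square C) + 0.15·h(square D)
h(square C) = 0.2·1 + 0.2·0 + 0.1·h(square A) + 0.2·h(square C) + 0.3·h(square D)
h(square D) = 0.2·1 + 0.25·0 + 0.25·h(square A) + 0.15·h(square C) + 0.15·h(square D)
Solving: h(square A) = 0.5617, h(square C) = 0.5037, h(square D) = 0.4894.
Starting from square D, the probability is 0.4894.

0.4894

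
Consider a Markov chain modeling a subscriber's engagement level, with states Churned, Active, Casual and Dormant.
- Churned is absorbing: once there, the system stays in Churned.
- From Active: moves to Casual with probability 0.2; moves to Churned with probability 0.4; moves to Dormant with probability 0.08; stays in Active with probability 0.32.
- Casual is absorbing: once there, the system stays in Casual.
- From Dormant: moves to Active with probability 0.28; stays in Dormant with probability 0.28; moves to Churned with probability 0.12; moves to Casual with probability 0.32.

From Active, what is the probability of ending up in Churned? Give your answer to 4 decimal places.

0.6370

Let h(s) be the probability of absorption at Churned starting from transient state s. Then h(Churned) = 1 and h(Casual) = 0. By first-step analysis:
h(Active) = 0.4·1 + 0.32·h(Active) + 0.2·0 + 0.08·h(Dormant)
h(Dormant) = 0.12·1 + 0.28·h(Active) + 0.32·0 + 0.28·h(Dormant)
Solving: h(Active) = 0.6370, h(Dormant) = 0.4144.
Starting from Active, the probability is 0.6370.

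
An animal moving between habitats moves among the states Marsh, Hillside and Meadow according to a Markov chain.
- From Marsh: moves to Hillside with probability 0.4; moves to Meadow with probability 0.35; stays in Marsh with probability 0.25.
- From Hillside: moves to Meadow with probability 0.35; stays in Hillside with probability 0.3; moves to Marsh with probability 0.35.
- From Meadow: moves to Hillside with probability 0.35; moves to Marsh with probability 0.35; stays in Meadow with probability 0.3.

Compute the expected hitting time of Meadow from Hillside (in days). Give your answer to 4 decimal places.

2.8571

Let t(s) be the expected number of days to first reach Meadow from state s, with t(Meadow) = 0. Conditioning on the first day:
t(Marsh) = 1 + 0.25·t(Marsh) + 0.4·t(Hillside)
t(Hillside) = 1 + 0.35·t(Marsh) + 0.3·t(Hillside)
Solving: t(Marsh) = 2.8571, t(Hillside) = 2.8571.
Expected days from Hillside to Meadow: 2.8571.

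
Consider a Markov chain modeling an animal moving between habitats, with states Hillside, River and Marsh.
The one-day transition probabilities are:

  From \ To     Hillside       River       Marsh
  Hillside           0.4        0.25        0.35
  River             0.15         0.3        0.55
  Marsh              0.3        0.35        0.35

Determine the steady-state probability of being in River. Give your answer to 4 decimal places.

Let the stationary distribution be π with π = πP and π_1 + π_2 + π_3 = 1.
π_1 = 0.4·π_1 + 0.15·π_2 + 0.3·π_3
π_2 = 0.25·π_1 + 0.3·π_2 + 0.35·π_3
Solving with the normalization constraint gives π = (0.2823, 0.3065, 0.4113).
So the stationary probability of River is 0.3065.

0.3065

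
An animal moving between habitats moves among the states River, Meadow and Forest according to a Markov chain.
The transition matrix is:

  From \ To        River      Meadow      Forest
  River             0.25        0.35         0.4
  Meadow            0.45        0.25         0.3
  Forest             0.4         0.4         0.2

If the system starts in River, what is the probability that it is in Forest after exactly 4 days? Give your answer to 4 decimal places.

Propagate the distribution vector 4 days from River.
After 0 days: (1.0000, 0.0000, 0.0000)
After 1 day: (0.2500, 0.3500, 0.4000)
After 2 days: (0.3800, 0.3350, 0.2850)
After 3 days: (0.3598, 0.3308, 0.3095)
After 4 days: (0.3626, 0.3324, 0.3050)
P(in Forest after 4 days) = 0.3050

0.3050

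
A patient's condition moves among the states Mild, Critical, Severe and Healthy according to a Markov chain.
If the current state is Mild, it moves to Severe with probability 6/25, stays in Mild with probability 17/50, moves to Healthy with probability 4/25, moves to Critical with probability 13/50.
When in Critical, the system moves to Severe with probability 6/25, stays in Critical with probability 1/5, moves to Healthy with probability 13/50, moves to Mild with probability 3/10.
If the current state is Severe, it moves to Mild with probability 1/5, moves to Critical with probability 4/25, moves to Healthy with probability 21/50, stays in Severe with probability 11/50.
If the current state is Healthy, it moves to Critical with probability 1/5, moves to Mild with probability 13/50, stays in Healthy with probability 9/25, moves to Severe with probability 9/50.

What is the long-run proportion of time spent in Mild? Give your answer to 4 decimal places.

0.2774

Let the stationary distribution be π with π = πP and π_1 + π_2 + π_3 + π_4 = 1.
π_1 = 0.34·π_1 + 0.3·π_2 + 0.2·π_3 + 0.26·π_4
π_2 = 0.26·π_1 + 0.2·π_2 + 0.16·π_3 + 0.2·π_4
π_3 = 0.24·π_1 + 0.24·π_2 + 0.22·π_3 + 0.18·π_4
Solving with the normalization constraint gives π = (0.2774, 0.2079, 0.2178, 0.2968).
So the stationary probability of Mild is 0.2774.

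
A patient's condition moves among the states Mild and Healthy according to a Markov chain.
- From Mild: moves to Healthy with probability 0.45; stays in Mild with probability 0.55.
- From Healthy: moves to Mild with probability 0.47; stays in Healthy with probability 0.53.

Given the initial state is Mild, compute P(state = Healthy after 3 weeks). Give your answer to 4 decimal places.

0.4889

Propagate the distribution vector 3 weeks from Mild.
After 0 weeks: (1.0000, 0.0000)
After 1 week: (0.5500, 0.4500)
After 2 weeks: (0.5140, 0.4860)
After 3 weeks: (0.5111, 0.4889)
P(in Healthy after 3 weeks) = 0.4889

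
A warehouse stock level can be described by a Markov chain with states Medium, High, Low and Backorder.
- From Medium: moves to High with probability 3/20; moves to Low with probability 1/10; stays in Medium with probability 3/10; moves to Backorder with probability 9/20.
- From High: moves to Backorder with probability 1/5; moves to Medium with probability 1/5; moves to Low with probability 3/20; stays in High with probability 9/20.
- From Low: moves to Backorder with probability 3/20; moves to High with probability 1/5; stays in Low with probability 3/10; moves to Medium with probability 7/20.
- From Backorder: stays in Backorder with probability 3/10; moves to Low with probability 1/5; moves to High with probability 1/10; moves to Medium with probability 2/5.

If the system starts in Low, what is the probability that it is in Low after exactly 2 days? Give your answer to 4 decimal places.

0.1850

Propagate the distribution vector 2 days from Low.
After 0 days: (0.0000, 0.0000, 1.0000, 0.0000)
After 1 day: (0.3500, 0.2000, 0.3000, 0.1500)
After 2 days: (0.3100, 0.2175, 0.1850, 0.2875)
P(in Low after 2 days) = 0.1850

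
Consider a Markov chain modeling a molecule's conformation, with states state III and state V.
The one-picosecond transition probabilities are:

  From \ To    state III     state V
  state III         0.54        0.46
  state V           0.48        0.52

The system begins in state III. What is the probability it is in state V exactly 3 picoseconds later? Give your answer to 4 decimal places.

0.4893

Propagate the distribution vector 3 picoseconds from state III.
After 0 picoseconds: (1.0000, 0.0000)
After 1 picosecond: (0.5400, 0.4600)
After 2 picoseconds: (0.5124, 0.4876)
After 3 picoseconds: (0.5107, 0.4893)
P(in state V after 3 picoseconds) = 0.4893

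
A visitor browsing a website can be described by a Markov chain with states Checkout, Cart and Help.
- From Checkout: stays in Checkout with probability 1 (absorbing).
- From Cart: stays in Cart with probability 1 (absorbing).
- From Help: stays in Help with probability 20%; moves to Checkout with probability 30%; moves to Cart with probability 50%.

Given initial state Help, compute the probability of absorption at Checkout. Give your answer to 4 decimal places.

Let h(s) be the probability of absorption at Checkout starting from transient state s. Then h(Checkout) = 1 and h(Cart) = 0. By first-step analysis:
h(Help) = 0.3·1 + 0.5·0 + 0.2·h(Help)
Solving: h(Help) = 0.3750.
Starting from Help, the probability is 0.3750.

0.3750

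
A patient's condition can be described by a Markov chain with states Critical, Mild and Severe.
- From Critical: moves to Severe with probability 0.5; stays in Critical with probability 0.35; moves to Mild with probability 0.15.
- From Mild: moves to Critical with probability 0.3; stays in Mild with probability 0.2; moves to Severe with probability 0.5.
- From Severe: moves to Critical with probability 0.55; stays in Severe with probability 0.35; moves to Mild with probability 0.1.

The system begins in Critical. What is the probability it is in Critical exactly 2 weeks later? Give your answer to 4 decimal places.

Sum over the intermediate state after 1 week:
P = P(Critical→Critical)·P(Critical→Critical) + P(Critical→Mild)·P(Mild→Critical) + P(Critical→Severe)·P(Severe→Critical)
  = 0.35×0.35 + 0.15×0.3 + 0.5×0.55
  = 0.1225 + 0.0450 + 0.2750 = 0.4425

0.4425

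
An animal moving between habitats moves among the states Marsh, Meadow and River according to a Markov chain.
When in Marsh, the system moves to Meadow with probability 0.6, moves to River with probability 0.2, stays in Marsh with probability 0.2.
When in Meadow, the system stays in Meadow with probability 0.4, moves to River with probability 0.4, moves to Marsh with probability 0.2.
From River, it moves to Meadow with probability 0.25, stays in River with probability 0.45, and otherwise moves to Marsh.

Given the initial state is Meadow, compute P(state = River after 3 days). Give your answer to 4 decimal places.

Propagate the distribution vector 3 days from Meadow.
After 0 days: (0.0000, 1.0000, 0.0000)
After 1 day: (0.2000, 0.4000, 0.4000)
After 2 days: (0.2400, 0.3800, 0.3800)
After 3 days: (0.2380, 0.3910, 0.3710)
P(in River after 3 days) = 0.3710

0.3710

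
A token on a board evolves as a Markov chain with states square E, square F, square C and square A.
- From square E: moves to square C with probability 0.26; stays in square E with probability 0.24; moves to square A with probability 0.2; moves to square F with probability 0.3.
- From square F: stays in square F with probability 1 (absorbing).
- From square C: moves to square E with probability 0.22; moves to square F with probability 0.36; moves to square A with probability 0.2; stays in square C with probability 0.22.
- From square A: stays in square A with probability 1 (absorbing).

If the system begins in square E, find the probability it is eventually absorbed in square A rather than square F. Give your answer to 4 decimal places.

0.3883

Let h(s) be the probability of absorption at square A starting from transient state s. Then h(square A) = 1 and h(square F) = 0. By first-step analysis:
h(square E) = 0.24·h(square E) + 0.3·0 + 0.26·h(square C) + 0.2·1
h(square C) = 0.22·h(square E) + 0.36·0 + 0.22·h(square C) + 0.2·1
Solving: h(square E) = 0.3883, h(square C) = 0.3659.
Starting from square E, the probability is 0.3883.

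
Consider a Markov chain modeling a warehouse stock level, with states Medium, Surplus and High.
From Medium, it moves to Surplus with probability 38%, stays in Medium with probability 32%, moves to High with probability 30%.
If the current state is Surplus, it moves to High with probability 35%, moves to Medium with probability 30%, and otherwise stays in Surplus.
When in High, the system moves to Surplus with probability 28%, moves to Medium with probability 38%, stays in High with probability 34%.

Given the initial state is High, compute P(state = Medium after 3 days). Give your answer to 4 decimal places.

Propagate the distribution vector 3 days from High.
After 0 days: (0.0000, 0.0000, 1.0000)
After 1 day: (0.3800, 0.2800, 0.3400)
After 2 days: (0.3348, 0.3376, 0.3276)
After 3 days: (0.3329, 0.3371, 0.3300)
P(in Medium after 3 days) = 0.3329

0.3329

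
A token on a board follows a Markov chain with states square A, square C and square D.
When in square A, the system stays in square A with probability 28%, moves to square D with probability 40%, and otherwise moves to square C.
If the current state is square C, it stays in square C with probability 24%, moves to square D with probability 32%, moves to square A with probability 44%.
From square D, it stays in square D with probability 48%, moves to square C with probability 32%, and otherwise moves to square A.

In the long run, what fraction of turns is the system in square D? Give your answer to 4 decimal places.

0.4090

Let the stationary distribution be π with π = πP and π_1 + π_2 + π_3 = 1.
π_1 = 0.28·π_1 + 0.44·π_2 + 0.2·π_3
π_2 = 0.32·π_1 + 0.24·π_2 + 0.32·π_3
Solving with the normalization constraint gives π = (0.2947, 0.2963, 0.4090).
So the stationary probability of square D is 0.4090.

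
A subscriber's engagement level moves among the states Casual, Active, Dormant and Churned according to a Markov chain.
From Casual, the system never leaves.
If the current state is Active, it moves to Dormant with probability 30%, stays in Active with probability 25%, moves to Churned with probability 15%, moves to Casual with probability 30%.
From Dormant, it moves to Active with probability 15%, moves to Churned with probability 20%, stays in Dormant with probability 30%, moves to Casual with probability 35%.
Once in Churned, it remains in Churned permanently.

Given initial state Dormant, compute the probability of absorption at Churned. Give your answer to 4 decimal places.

Let h(s) be the probability of absorption at Churned starting from transient state s. Then h(Churned) = 1 and h(Casual) = 0. By first-step analysis:
h(Active) = 0.3·0 + 0.25·h(Active) + 0.3·h(Dormant) + 0.15·1
h(Dormant) = 0.35·0 + 0.15·h(Active) + 0.3·h(Dormant) + 0.2·1
Solving: h(Active) = 0.3438, h(Dormant) = 0.3594.
Starting from Dormant, the probability is 0.3594.

0.3594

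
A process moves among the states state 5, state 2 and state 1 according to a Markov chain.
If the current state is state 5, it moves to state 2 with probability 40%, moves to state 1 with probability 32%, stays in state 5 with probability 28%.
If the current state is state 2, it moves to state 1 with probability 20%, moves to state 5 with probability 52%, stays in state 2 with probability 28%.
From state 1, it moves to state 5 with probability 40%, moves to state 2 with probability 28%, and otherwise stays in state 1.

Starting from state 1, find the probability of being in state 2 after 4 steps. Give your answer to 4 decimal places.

0.3272

Propagate the distribution vector 4 steps from state 1.
After 0 steps: (0.0000, 0.0000, 1.0000)
After 1 step: (0.4000, 0.2800, 0.3200)
After 2 steps: (0.3856, 0.3280, 0.2864)
After 3 steps: (0.3931, 0.3263, 0.2806)
After 4 steps: (0.3920, 0.3272, 0.2808)
P(in state 2 after 4 steps) = 0.3272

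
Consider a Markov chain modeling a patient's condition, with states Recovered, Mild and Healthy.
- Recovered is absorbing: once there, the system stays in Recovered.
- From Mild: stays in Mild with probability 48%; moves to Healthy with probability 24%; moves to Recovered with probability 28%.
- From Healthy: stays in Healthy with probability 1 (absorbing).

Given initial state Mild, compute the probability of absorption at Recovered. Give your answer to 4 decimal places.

0.5385

Let h(s) be the probability of absorption at Recovered starting from transient state s. Then h(Recovered) = 1 and h(Healthy) = 0. By first-step analysis:
h(Mild) = 0.28·1 + 0.48·h(Mild) + 0.24·0
Solving: h(Mild) = 0.5385.
Starting from Mild, the probability is 0.5385.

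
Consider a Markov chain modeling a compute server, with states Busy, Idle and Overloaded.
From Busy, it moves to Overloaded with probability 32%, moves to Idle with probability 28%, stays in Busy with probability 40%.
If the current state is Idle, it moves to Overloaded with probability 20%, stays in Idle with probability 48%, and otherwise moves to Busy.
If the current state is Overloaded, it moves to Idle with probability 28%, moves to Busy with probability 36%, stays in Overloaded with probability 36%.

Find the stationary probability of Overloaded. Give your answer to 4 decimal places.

0.2896

Let the stationary distribution be π with π = πP and π_1 + π_2 + π_3 = 1.
π_1 = 0.4·π_1 + 0.32·π_2 + 0.36·π_3
π_2 = 0.28·π_1 + 0.48·π_2 + 0.28·π_3
Solving with the normalization constraint gives π = (0.3604, 0.3500, 0.2896).
So the stationary probability of Overloaded is 0.2896.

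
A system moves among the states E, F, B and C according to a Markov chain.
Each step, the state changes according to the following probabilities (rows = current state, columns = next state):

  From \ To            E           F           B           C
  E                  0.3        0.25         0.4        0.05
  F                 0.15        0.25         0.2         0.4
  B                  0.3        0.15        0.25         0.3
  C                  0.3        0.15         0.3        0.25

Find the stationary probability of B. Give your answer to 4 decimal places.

Let the stationary distribution be π with π = πP and π_1 + π_2 + π_3 + π_4 = 1.
π_1 = 0.3·π_1 + 0.15·π_2 + 0.3·π_3 + 0.3·π_4
π_2 = 0.25·π_1 + 0.25·π_2 + 0.15·π_3 + 0.15·π_4
π_3 = 0.4·π_1 + 0.2·π_2 + 0.25·π_3 + 0.3·π_4
Solving with the normalization constraint gives π = (0.2705, 0.1967, 0.2927, 0.2400).
So the stationary probability of B is 0.2927.

0.2927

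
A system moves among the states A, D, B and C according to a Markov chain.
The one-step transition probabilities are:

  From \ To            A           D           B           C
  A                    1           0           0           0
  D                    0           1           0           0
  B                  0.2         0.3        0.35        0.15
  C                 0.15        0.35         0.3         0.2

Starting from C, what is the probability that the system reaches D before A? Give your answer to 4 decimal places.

0.6684

Let h(s) be the probability of absorption at D starting from transient state s. Then h(D) = 1 and h(A) = 0. By first-step analysis:
h(B) = 0.2·0 + 0.3·1 + 0.35·h(B) + 0.15·h(C)
h(C) = 0.15·0 + 0.35·1 + 0.3·h(B) + 0.2·h(C)
Solving: h(B) = 0.6158, h(C) = 0.6684.
Starting from C, the probability is 0.6684.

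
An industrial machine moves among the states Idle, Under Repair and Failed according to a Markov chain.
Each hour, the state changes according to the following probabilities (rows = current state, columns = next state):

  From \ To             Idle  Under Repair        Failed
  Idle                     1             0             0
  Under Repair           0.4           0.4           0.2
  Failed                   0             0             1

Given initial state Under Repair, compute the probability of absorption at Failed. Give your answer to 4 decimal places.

0.3333

Let h(s) be the probability of absorption at Failed starting from transient state s. Then h(Failed) = 1 and h(Idle) = 0. By first-step analysis:
h(Under Repair) = 0.4·0 + 0.4·h(Under Repair) + 0.2·1
Solving: h(Under Repair) = 0.3333.
Starting from Under Repair, the probability is 0.3333.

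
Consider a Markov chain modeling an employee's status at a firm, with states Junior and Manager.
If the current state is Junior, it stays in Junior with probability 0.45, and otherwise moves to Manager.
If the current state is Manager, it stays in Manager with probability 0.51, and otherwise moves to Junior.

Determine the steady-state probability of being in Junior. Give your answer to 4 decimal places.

Let the stationary distribution be π with π = πP and π_1 + π_2 = 1.
π_1 = 0.45·π_1 + 0.49·π_2
Solving with the normalization constraint gives π = (0.4712, 0.5288).
So the stationary probability of Junior is 0.4712.

0.4712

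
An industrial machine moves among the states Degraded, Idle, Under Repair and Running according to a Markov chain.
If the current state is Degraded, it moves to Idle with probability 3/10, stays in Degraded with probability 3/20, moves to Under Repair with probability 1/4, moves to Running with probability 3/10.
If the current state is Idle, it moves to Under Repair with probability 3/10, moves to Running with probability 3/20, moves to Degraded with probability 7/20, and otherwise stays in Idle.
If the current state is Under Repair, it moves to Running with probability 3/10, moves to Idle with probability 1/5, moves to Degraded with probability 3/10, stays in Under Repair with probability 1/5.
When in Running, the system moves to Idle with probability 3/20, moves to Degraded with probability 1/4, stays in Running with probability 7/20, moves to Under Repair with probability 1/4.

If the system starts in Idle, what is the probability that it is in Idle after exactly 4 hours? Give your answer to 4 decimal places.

Propagate the distribution vector 4 hours from Idle.
After 0 hours: (0.0000, 1.0000, 0.0000, 0.0000)
After 1 hour: (0.3500, 0.2000, 0.3000, 0.1500)
After 2 hours: (0.2500, 0.2275, 0.2450, 0.2775)
After 3 hours: (0.2600, 0.2111, 0.2491, 0.2798)
After 4 hours: (0.2576, 0.2120, 0.2481, 0.2823)
P(in Idle after 4 hours) = 0.2120

0.2120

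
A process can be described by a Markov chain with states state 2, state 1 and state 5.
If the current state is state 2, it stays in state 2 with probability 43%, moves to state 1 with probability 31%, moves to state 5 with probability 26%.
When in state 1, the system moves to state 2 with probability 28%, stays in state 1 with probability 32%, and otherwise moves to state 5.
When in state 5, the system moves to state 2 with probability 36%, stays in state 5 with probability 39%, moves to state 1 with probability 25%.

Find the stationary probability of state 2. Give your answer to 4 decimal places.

0.3620

Let the stationary distribution be π with π = πP and π_1 + π_2 + π_3 = 1.
π_1 = 0.43·π_1 + 0.28·π_2 + 0.36·π_3
π_2 = 0.31·π_1 + 0.32·π_2 + 0.25·π_3
Solving with the normalization constraint gives π = (0.3620, 0.2922, 0.3459).
So the stationary probability of state 2 is 0.3620.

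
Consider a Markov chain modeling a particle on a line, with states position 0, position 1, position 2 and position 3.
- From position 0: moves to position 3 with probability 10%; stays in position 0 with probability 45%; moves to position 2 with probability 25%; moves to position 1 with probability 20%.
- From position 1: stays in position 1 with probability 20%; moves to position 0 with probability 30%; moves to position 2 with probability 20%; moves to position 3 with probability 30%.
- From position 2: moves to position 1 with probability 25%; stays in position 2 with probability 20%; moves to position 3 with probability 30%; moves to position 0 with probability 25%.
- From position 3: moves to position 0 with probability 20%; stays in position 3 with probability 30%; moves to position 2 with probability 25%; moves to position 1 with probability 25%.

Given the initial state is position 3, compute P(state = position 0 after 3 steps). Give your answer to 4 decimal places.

Propagate the distribution vector 3 steps from position 3.
After 0 steps: (0.0000, 0.0000, 0.0000, 1.0000)
After 1 step: (0.2000, 0.2500, 0.2500, 0.3000)
After 2 steps: (0.2875, 0.2275, 0.2250, 0.2600)
After 3 steps: (0.3059, 0.2243, 0.2274, 0.2425)
P(in position 0 after 3 steps) = 0.3059

0.3059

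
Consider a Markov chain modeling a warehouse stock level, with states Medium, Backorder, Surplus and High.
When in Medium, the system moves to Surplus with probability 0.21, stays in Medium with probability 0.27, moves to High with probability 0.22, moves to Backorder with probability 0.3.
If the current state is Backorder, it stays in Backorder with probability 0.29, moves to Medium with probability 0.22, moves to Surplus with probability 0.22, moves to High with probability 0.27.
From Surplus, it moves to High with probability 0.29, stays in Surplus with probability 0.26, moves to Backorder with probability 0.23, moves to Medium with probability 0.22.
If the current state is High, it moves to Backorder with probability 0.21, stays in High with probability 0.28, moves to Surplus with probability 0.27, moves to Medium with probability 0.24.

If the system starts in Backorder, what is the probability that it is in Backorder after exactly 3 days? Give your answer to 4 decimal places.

Propagate the distribution vector 3 days from Backorder.
After 0 days: (0.0000, 1.0000, 0.0000, 0.0000)
After 1 day: (0.2200, 0.2900, 0.2200, 0.2700)
After 2 days: (0.2364, 0.2574, 0.2401, 0.2661)
After 3 days: (0.2371, 0.2567, 0.2405, 0.2656)
P(in Backorder after 3 days) = 0.2567

0.2567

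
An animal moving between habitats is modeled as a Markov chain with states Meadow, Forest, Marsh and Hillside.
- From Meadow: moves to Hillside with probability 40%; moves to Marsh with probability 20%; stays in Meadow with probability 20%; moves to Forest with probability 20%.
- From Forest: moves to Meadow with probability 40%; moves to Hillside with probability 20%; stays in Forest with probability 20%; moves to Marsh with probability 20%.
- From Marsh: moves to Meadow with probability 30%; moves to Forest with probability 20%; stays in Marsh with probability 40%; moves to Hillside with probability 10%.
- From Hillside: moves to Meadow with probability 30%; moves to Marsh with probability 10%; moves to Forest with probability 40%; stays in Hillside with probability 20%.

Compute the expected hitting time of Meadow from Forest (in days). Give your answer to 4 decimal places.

2.7817

Let t(s) be the expected number of days to first reach Meadow from state s, with t(Meadow) = 0. Conditioning on the first day:
t(Forest) = 1 + 0.2·t(Forest) + 0.2·t(Marsh) + 0.2·t(Hillside)
t(Marsh) = 1 + 0.2·t(Forest) + 0.4·t(Marsh) + 0.1·t(Hillside)
t(Hillside) = 1 + 0.4·t(Forest) + 0.1·t(Marsh) + 0.2·t(Hillside)
Solving: t(Forest) = 2.7817, t(Marsh) = 3.0986, t(Hillside) = 3.0282.
Expected days from Forest to Meadow: 2.7817.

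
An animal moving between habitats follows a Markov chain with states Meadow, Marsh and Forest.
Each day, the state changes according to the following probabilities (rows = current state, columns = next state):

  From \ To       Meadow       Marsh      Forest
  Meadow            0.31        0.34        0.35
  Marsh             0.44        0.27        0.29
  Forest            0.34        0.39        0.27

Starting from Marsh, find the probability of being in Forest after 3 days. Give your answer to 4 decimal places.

0.3050

Propagate the distribution vector 3 days from Marsh.
After 0 days: (0.0000, 1.0000, 0.0000)
After 1 day: (0.4400, 0.2700, 0.2900)
After 2 days: (0.3538, 0.3356, 0.3106)
After 3 days: (0.3629, 0.3320, 0.3050)
P(in Forest after 3 days) = 0.3050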